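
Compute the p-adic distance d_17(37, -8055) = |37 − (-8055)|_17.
d_17(37, -8055) = 1/289

Step 1 — x − y = 37 − (-8055) = 8092. Step 2 — v_17(8092) = 2 (factor: 8092 = (17^2 · 28); the sign does not affect v_p). Step 3 — |x − y|_17 = 17^{-2} = 1/289.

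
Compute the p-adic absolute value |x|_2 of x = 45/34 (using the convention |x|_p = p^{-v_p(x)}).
|45/34|_2 = 2

Step 1 — compute v_2(x) by factoring powers of 2 out of the numerator and denominator: v_2(45/34) = -1. Step 2 — apply |x|_p = p^{-v_p(x)} = 2^{1} = 2.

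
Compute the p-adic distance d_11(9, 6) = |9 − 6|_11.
d_11(9, 6) = 1

Step 1 — x − y = 9 − 6 = 3. Step 2 — v_11(3) = 0 (factor: 3 = (11^0 · 3); the sign does not affect v_p). Step 3 — |x − y|_11 = 11^{0} = 1.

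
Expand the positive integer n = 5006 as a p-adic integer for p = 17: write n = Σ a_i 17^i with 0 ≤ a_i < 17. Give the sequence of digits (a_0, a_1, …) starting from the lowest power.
(a_0, a_1, …) = (8, 5, 0, 1)

Repeated division by 17 gives the digits low-to-high: 5006 = 8 + 5·17^1 + 1·17^3. Digit sequence: (8, 5, 0, 1).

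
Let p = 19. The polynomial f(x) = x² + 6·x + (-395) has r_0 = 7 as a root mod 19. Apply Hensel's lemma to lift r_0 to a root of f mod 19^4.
r_3 = 87312 (mod 130321)

Hensel: r_{i+1} = r_i − f(r_i)·(f′(r_i))^{-1} mod 19^{i+2}, f′(x) = 2x + 6. Iterate:
  r_0 = 7 (mod 19)
  r_1 = 311 (mod 361)
  r_2 = 5004 (mod 6859)
  r_3 = 87312 (mod 130321)
Final: r = 87312 satisfies f(r) ≡ 0 mod 19^4.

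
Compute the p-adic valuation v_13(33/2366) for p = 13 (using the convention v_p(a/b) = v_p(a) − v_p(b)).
v_13(33/2366) = -2

Factor powers of 13 from the numerator and denominator of the reduced fraction: 33 = 13^0 · 33 and 2366 = 13^2 · 14. Apply v_p(a/b) = v_p(a) − v_p(b): v_13(33/2366) = 0 − 2 = -2.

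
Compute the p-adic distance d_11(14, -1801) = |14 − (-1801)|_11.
d_11(14, -1801) = 1/121

Step 1 — x − y = 14 − (-1801) = 1815. Step 2 — v_11(1815) = 2 (factor: 1815 = (11^2 · 15); the sign does not affect v_p). Step 3 — |x − y|_11 = 11^{-2} = 1/121.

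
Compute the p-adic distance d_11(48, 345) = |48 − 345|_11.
d_11(48, 345) = 1/11

Step 1 — x − y = 48 − 345 = -297. Step 2 — v_11(-297) = 1 (factor: -297 = −(11^1 · 27); the sign does not affect v_p). Step 3 — |x − y|_11 = 11^{-1} = 1/11.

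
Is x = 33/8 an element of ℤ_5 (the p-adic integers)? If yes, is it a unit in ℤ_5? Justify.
x ∈ ℤ_5^× (unit); v_5(x) = 0

ℤ_5 = {x ∈ ℚ_5 : v_5(x) ≥ 0} and ℤ_5^× = {x ∈ ℤ_5 : v_5(x) = 0}. Here v_5(33/8) = v_5(num) − v_5(den) = 0; compare against these criteria.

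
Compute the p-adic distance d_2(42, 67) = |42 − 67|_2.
d_2(42, 67) = 1

Step 1 — x − y = 42 − 67 = -25. Step 2 — v_2(-25) = 0 (factor: -25 = −(2^0 · 25); the sign does not affect v_p). Step 3 — |x − y|_2 = 2^{0} = 1.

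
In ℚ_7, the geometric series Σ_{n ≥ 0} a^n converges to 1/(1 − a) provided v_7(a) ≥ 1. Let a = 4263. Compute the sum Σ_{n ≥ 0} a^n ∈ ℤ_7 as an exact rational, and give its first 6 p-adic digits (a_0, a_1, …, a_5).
Σ a^n = 1/(1 − a) = -1/4262;  first 6 digits = (1, 0, 3, 5, 3, 3)

v_7(a) = 2 ≥ 1, so the series converges in ℤ_7 to 1/(1 − a) = 1/(1 − 4263) = -1/4262. Expand this rational in ℤ_7: compute digits iteratively via d_i = x_i mod 7, x_{i+1} = (x_i − d_i)/7. The first 6 digits are (1, 0, 3, 5, 3, 3).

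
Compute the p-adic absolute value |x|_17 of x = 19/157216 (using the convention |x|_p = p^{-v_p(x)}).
|19/157216|_17 = 4913

Step 1 — compute v_17(x) by factoring powers of 17 out of the numerator and denominator: v_17(19/157216) = -3. Step 2 — apply |x|_p = p^{-v_p(x)} = 17^{3} = 4913.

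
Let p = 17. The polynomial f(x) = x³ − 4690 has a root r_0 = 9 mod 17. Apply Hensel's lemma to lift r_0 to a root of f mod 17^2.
r_1 = 281 (mod 289)

Hensel: r_{i+1} = r_i − f(r_i)/f′(r_i) mod 17^{i+2}, where f′(x) = 3x². Iterate:
  r_0 = 9 (mod 17)
  r_1 = 281 (mod 289)
Final: r = 281 with f(r) ≡ 0 mod 17^2.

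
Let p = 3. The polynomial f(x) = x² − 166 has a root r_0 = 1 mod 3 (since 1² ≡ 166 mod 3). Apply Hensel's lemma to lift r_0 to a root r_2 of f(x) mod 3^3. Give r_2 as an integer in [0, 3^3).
r_2 = 25 (mod 27)

Hensel's recurrence: r_{i+1} = r_i − f(r_i)·(f′(r_i))^{-1} mod 3^{i+2}, with f′(x) = 2x. Iterate:
  r_0 = 1 (mod 3)
  r_1 = 7 (mod 9)
  r_2 = 25 (mod 27)
Final: r_2 = 25, and one checks f(r_2) ≡ 0 mod 3^3.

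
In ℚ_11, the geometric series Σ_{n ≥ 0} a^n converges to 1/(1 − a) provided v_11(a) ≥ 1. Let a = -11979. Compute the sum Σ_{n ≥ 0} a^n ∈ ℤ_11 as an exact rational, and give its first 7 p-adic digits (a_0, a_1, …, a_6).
Σ a^n = 1/(1 − a) = 1/11980;  first 7 digits = (1, 0, 0, 2, 10, 10, 3)

v_11(a) = 3 ≥ 1, so the series converges in ℤ_11 to 1/(1 − a) = 1/(1 − (-11979)) = 1/11980. Expand this rational in ℤ_11: compute digits iteratively via d_i = x_i mod 11, x_{i+1} = (x_i − d_i)/11. The first 7 digits are (1, 0, 0, 2, 10, 10, 3).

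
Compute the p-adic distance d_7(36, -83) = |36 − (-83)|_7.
d_7(36, -83) = 1/7

Step 1 — x − y = 36 − (-83) = 119. Step 2 — v_7(119) = 1 (factor: 119 = (7^1 · 17); the sign does not affect v_p). Step 3 — |x − y|_7 = 7^{-1} = 1/7.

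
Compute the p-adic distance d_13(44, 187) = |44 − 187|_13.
d_13(44, 187) = 1/13

Step 1 — x − y = 44 − 187 = -143. Step 2 — v_13(-143) = 1 (factor: -143 = −(13^1 · 11); the sign does not affect v_p). Step 3 — |x − y|_13 = 13^{-1} = 1/13.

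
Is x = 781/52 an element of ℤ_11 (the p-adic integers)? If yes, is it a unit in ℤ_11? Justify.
x ∈ ℤ_11 but not a unit; v_11(x) = 1 > 0

ℤ_11 = {x ∈ ℚ_11 : v_11(x) ≥ 0} and ℤ_11^× = {x ∈ ℤ_11 : v_11(x) = 0}. Here v_11(781/52) = v_11(num) − v_11(den) = 1; compare against these criteria.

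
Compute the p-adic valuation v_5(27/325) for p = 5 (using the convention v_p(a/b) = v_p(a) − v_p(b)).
v_5(27/325) = -2

Factor powers of 5 from the numerator and denominator of the reduced fraction: 27 = 5^0 · 27 and 325 = 5^2 · 13. Apply v_p(a/b) = v_p(a) − v_p(b): v_5(27/325) = 0 − 2 = -2.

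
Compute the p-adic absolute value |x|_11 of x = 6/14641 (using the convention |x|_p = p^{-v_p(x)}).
|6/14641|_11 = 14641

Step 1 — compute v_11(x) by factoring powers of 11 out of the numerator and denominator: v_11(6/14641) = -4. Step 2 — apply |x|_p = p^{-v_p(x)} = 11^{4} = 14641.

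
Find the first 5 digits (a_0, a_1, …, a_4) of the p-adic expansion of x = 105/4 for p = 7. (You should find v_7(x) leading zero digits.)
(a_0, …, a_4) = (0, 2, 2, 5, 1)

v_7(105/4) = 1, so a_0 = ... = a_0 = 0. Factor out: x = 7^1 · u with u = 15/4 a unit in ℤ_7. Expand u iteratively via a_{v+i} = u_i mod 7, u_{i+1} = (u_i − a_{v+i})/7:
  u_0 = 15/4;  a_1 = 2;  u_1 = (u_0 − 2)/7 = 1/4
  u_1 = 1/4;  a_2 = 2;  u_2 = (u_1 − 2)/7 = -1/4
  u_2 = -1/4;  a_3 = 5;  u_3 = (u_2 − 5)/7 = -3/4
  u_3 = -3/4;  a_4 = 1;  u_4 = (u_3 − 1)/7 = -1/4
Digits: (0, 2, 2, 5, 1).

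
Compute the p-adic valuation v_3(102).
v_3(102) = 1

v_3(n) is the largest exponent k such that 3^k divides n. Factor out: 102 = 3^1 · 34. (Sign doesn't affect v_p.) So v_3(102) = 1.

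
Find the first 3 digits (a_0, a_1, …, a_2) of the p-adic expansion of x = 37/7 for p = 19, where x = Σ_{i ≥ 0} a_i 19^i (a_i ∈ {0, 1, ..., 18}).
(a_0, …, a_2) = (8, 8, 5)

v_19(37/7) = 0 (numerator and denominator both coprime to 19), so x ∈ ℤ_19^×. Compute digits iteratively via a_i = x_i mod 19, x_{i+1} = (x_i − a_i)/19, with x_0 = x:
  x_0 = 37/7;  a_0 = 8;  x_1 = (x_0 − 8)/19 = -1/7
  x_1 = -1/7;  a_1 = 8;  x_2 = (x_1 − 8)/19 = -3/7
  x_2 = -3/7;  a_2 = 5;  x_3 = (x_2 − 5)/19 = -2/7
Digits: (8, 8, 5).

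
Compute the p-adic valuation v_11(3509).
v_11(3509) = 2

v_11(n) is the largest exponent k such that 11^k divides n. Factor out: 3509 = 11^2 · 29. (Sign doesn't affect v_p.) So v_11(3509) = 2.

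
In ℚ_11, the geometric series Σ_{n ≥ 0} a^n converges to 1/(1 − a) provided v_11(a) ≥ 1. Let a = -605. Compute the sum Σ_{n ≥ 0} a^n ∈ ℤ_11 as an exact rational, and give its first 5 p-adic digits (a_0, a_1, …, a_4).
Σ a^n = 1/(1 − a) = 1/606;  first 5 digits = (1, 0, 6, 10, 2)

v_11(a) = 2 ≥ 1, so the series converges in ℤ_11 to 1/(1 − a) = 1/(1 − (-605)) = 1/606. Expand this rational in ℤ_11: compute digits iteratively via d_i = x_i mod 11, x_{i+1} = (x_i − d_i)/11. The first 5 digits are (1, 0, 6, 10, 2).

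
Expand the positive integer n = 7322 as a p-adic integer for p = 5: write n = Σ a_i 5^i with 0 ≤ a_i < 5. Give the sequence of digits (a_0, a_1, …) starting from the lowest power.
(a_0, a_1, …) = (2, 4, 2, 3, 1, 2)

Repeated division by 5 gives the digits low-to-high: 7322 = 2 + 4·5^1 + 2·5^2 + 3·5^3 + 1·5^4 + 2·5^5. Digit sequence: (2, 4, 2, 3, 1, 2).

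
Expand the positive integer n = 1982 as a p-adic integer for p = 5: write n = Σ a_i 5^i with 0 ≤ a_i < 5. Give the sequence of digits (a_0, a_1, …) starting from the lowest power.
(a_0, a_1, …) = (2, 1, 4, 0, 3)

Repeated division by 5 gives the digits low-to-high: 1982 = 2 + 1·5^1 + 4·5^2 + 3·5^4. Digit sequence: (2, 1, 4, 0, 3).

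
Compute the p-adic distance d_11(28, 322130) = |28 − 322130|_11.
d_11(28, 322130) = 1/161051

Step 1 — x − y = 28 − 322130 = -322102. Step 2 — v_11(-322102) = 5 (factor: -322102 = −(11^5 · 2); the sign does not affect v_p). Step 3 — |x − y|_11 = 11^{-5} = 1/161051.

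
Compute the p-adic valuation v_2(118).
v_2(118) = 1

v_2(n) is the largest exponent k such that 2^k divides n. Factor out: 118 = 2^1 · 59. (Sign doesn't affect v_p.) So v_2(118) = 1.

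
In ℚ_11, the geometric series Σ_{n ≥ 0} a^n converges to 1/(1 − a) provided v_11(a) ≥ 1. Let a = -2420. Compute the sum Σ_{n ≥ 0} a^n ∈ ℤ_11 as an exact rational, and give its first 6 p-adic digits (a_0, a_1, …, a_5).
Σ a^n = 1/(1 − a) = 1/2421;  first 6 digits = (1, 0, 2, 9, 3, 3)

v_11(a) = 2 ≥ 1, so the series converges in ℤ_11 to 1/(1 − a) = 1/(1 − (-2420)) = 1/2421. Expand this rational in ℤ_11: compute digits iteratively via d_i = x_i mod 11, x_{i+1} = (x_i − d_i)/11. The first 6 digits are (1, 0, 2, 9, 3, 3).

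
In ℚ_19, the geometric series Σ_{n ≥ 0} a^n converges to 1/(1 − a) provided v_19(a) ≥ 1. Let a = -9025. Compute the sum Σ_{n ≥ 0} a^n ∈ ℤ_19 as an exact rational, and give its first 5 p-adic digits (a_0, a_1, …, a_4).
Σ a^n = 1/(1 − a) = 1/9026;  first 5 digits = (1, 0, 13, 17, 16)

v_19(a) = 2 ≥ 1, so the series converges in ℤ_19 to 1/(1 − a) = 1/(1 − (-9025)) = 1/9026. Expand this rational in ℤ_19: compute digits iteratively via d_i = x_i mod 19, x_{i+1} = (x_i − d_i)/19. The first 5 digits are (1, 0, 13, 17, 16).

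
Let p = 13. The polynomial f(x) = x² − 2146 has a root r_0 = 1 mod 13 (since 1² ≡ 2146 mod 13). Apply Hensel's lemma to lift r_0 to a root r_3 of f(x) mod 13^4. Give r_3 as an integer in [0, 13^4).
r_3 = 6228 (mod 28561)

Hensel's recurrence: r_{i+1} = r_i − f(r_i)·(f′(r_i))^{-1} mod 13^{i+2}, with f′(x) = 2x. Iterate:
  r_0 = 1 (mod 13)
  r_1 = 144 (mod 169)
  r_2 = 1834 (mod 2197)
  r_3 = 6228 (mod 28561)
Final: r_3 = 6228, and one checks f(r_3) ≡ 0 mod 13^4.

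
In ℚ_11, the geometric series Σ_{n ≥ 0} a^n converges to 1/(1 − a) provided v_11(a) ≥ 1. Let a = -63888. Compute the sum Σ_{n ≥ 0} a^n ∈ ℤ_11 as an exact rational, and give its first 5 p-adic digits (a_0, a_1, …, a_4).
Σ a^n = 1/(1 − a) = 1/63889;  first 5 digits = (1, 0, 0, 7, 6)

v_11(a) = 3 ≥ 1, so the series converges in ℤ_11 to 1/(1 − a) = 1/(1 − (-63888)) = 1/63889. Expand this rational in ℤ_11: compute digits iteratively via d_i = x_i mod 11, x_{i+1} = (x_i − d_i)/11. The first 5 digits are (1, 0, 0, 7, 6).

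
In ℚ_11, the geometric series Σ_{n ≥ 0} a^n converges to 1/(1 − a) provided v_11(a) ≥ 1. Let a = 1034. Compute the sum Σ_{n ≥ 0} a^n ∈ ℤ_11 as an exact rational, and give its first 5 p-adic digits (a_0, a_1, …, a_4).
Σ a^n = 1/(1 − a) = -1/1033;  first 5 digits = (1, 6, 0, 8, 8)

v_11(a) = 1 ≥ 1, so the series converges in ℤ_11 to 1/(1 − a) = 1/(1 − 1034) = -1/1033. Expand this rational in ℤ_11: compute digits iteratively via d_i = x_i mod 11, x_{i+1} = (x_i − d_i)/11. The first 5 digits are (1, 6, 0, 8, 8).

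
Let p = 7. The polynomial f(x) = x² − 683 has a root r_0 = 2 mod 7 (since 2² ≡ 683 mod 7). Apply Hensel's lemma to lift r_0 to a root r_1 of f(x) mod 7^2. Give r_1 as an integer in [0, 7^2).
r_1 = 37 (mod 49)

Hensel's recurrence: r_{i+1} = r_i − f(r_i)·(f′(r_i))^{-1} mod 7^{i+2}, with f′(x) = 2x. Iterate:
  r_0 = 2 (mod 7)
  r_1 = 37 (mod 49)
Final: r_1 = 37, and one checks f(r_1) ≡ 0 mod 7^2.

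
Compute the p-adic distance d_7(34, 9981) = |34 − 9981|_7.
d_7(34, 9981) = 1/343

Step 1 — x − y = 34 − 9981 = -9947. Step 2 — v_7(-9947) = 3 (factor: -9947 = −(7^3 · 29); the sign does not affect v_p). Step 3 — |x − y|_7 = 7^{-3} = 1/343.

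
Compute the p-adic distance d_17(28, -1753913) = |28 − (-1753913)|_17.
d_17(28, -1753913) = 1/83521

Step 1 — x − y = 28 − (-1753913) = 1753941. Step 2 — v_17(1753941) = 4 (factor: 1753941 = (17^4 · 21); the sign does not affect v_p). Step 3 — |x − y|_17 = 17^{-4} = 1/83521.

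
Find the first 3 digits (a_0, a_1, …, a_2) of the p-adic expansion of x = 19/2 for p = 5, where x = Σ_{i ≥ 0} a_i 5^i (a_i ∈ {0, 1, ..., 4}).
(a_0, …, a_2) = (2, 4, 2)

v_5(19/2) = 0 (numerator and denominator both coprime to 5), so x ∈ ℤ_5^×. Compute digits iteratively via a_i = x_i mod 5, x_{i+1} = (x_i − a_i)/5, with x_0 = x:
  x_0 = 19/2;  a_0 = 2;  x_1 = (x_0 − 2)/5 = 3/2
  x_1 = 3/2;  a_1 = 4;  x_2 = (x_1 − 4)/5 = -1/2
  x_2 = -1/2;  a_2 = 2;  x_3 = (x_2 − 2)/5 = -1/2
Digits: (2, 4, 2).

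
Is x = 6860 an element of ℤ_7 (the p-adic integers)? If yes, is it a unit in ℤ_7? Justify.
x ∈ ℤ_7 but not a unit; v_7(x) = 3 > 0

ℤ_7 = {x ∈ ℚ_7 : v_7(x) ≥ 0} and ℤ_7^× = {x ∈ ℤ_7 : v_7(x) = 0}. Here v_7(6860) = v_7(num) − v_7(den) = 3; compare against these criteria.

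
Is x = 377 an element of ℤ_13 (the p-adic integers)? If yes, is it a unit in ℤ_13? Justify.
x ∈ ℤ_13 but not a unit; v_13(x) = 1 > 0

ℤ_13 = {x ∈ ℚ_13 : v_13(x) ≥ 0} and ℤ_13^× = {x ∈ ℤ_13 : v_13(x) = 0}. Here v_13(377) = v_13(num) − v_13(den) = 1; compare against these criteria.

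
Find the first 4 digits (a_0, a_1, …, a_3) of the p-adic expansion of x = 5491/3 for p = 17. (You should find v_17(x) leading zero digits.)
(a_0, …, a_3) = (0, 0, 12, 11)

v_17(5491/3) = 2, so a_0 = ... = a_1 = 0. Factor out: x = 17^2 · u with u = 19/3 a unit in ℤ_17. Expand u iteratively via a_{v+i} = u_i mod 17, u_{i+1} = (u_i − a_{v+i})/17:
  u_0 = 19/3;  a_2 = 12;  u_1 = (u_0 − 12)/17 = -1/3
  u_1 = -1/3;  a_3 = 11;  u_2 = (u_1 − 11)/17 = -2/3
Digits: (0, 0, 12, 11).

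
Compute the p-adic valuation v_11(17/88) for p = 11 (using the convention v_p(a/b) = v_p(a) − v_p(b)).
v_11(17/88) = -1

Factor powers of 11 from the numerator and denominator of the reduced fraction: 17 = 11^0 · 17 and 88 = 11^1 · 8. Apply v_p(a/b) = v_p(a) − v_p(b): v_11(17/88) = 0 − 1 = -1.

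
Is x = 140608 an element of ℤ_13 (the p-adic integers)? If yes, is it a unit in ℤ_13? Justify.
x ∈ ℤ_13 but not a unit; v_13(x) = 3 > 0

ℤ_13 = {x ∈ ℚ_13 : v_13(x) ≥ 0} and ℤ_13^× = {x ∈ ℤ_13 : v_13(x) = 0}. Here v_13(140608) = v_13(num) − v_13(den) = 3; compare against these criteria.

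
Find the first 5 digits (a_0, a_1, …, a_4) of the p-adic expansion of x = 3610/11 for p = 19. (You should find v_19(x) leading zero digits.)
(a_0, …, a_4) = (0, 0, 13, 8, 3)

v_19(3610/11) = 2, so a_0 = ... = a_1 = 0. Factor out: x = 19^2 · u with u = 10/11 a unit in ℤ_19. Expand u iteratively via a_{v+i} = u_i mod 19, u_{i+1} = (u_i − a_{v+i})/19:
  u_0 = 10/11;  a_2 = 13;  u_1 = (u_0 − 13)/19 = -7/11
  u_1 = -7/11;  a_3 = 8;  u_2 = (u_1 − 8)/19 = -5/11
  u_2 = -5/11;  a_4 = 3;  u_3 = (u_2 − 3)/19 = -2/11
Digits: (0, 0, 13, 8, 3).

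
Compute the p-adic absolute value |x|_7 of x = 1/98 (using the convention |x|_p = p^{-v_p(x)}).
|1/98|_7 = 49

Step 1 — compute v_7(x) by factoring powers of 7 out of the numerator and denominator: v_7(1/98) = -2. Step 2 — apply |x|_p = p^{-v_p(x)} = 7^{2} = 49.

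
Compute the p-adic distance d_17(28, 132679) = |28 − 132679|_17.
d_17(28, 132679) = 1/4913

Step 1 — x − y = 28 − 132679 = -132651. Step 2 — v_17(-132651) = 3 (factor: -132651 = −(17^3 · 27); the sign does not affect v_p). Step 3 — |x − y|_17 = 17^{-3} = 1/4913.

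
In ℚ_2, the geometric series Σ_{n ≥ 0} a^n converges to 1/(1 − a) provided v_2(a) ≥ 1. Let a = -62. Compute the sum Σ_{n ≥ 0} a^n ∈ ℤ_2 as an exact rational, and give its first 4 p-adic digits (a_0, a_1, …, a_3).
Σ a^n = 1/(1 − a) = 1/63;  first 4 digits = (1, 1, 1, 1)

v_2(a) = 1 ≥ 1, so the series converges in ℤ_2 to 1/(1 − a) = 1/(1 − (-62)) = 1/63. Expand this rational in ℤ_2: compute digits iteratively via d_i = x_i mod 2, x_{i+1} = (x_i − d_i)/2. The first 4 digits are (1, 1, 1, 1).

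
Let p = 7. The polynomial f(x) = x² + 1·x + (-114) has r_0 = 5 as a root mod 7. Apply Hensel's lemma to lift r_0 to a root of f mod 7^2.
r_1 = 26 (mod 49)

Hensel: r_{i+1} = r_i − f(r_i)·(f′(r_i))^{-1} mod 7^{i+2}, f′(x) = 2x + 1. Iterate:
  r_0 = 5 (mod 7)
  r_1 = 26 (mod 49)
Final: r = 26 satisfies f(r) ≡ 0 mod 7^2.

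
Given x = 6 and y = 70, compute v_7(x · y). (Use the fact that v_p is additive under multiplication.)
v_7(420) = 1

v_p(x) = 0 (factor: 6 = 7^0 · 6); v_p(y) = 1 (factor: 70 = 7^1 · 10). Additivity: v_p(xy) = v_p(x) + v_p(y) = 0 + 1 = 1. (Direct check: xy = 420 = 7^1 · (60).)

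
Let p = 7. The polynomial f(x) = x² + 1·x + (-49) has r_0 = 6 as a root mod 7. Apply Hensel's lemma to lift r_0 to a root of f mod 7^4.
r_3 = 2351 (mod 2401)

Hensel: r_{i+1} = r_i − f(r_i)·(f′(r_i))^{-1} mod 7^{i+2}, f′(x) = 2x + 1. Iterate:
  r_0 = 6 (mod 7)
  r_1 = 48 (mod 49)
  r_2 = 293 (mod 343)
  r_3 = 2351 (mod 2401)
Final: r = 2351 satisfies f(r) ≡ 0 mod 7^4.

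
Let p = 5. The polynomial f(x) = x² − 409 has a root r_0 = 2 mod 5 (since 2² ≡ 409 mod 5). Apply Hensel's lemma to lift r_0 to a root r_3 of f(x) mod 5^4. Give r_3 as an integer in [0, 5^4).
r_3 = 347 (mod 625)

Hensel's recurrence: r_{i+1} = r_i − f(r_i)·(f′(r_i))^{-1} mod 5^{i+2}, with f′(x) = 2x. Iterate:
  r_0 = 2 (mod 5)
  r_1 = 22 (mod 25)
  r_2 = 97 (mod 125)
  r_3 = 347 (mod 625)
Final: r_3 = 347, and one checks f(r_3) ≡ 0 mod 5^4.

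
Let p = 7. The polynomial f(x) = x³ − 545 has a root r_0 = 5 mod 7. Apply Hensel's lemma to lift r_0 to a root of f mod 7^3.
r_2 = 40 (mod 343)

Hensel: r_{i+1} = r_i − f(r_i)/f′(r_i) mod 7^{i+2}, where f′(x) = 3x². Iterate:
  r_0 = 5 (mod 7)
  r_1 = 40 (mod 49)
  r_2 = 40 (mod 343)
Final: r = 40 with f(r) ≡ 0 mod 7^3.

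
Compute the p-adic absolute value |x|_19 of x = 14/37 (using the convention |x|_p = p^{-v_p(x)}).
|14/37|_19 = 1

Step 1 — compute v_19(x) by factoring powers of 19 out of the numerator and denominator: v_19(14/37) = 0. Step 2 — apply |x|_p = p^{-v_p(x)} = 19^{0} = 1.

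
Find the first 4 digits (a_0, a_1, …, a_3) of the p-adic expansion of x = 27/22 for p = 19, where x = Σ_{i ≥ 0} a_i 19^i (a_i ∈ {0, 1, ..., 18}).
(a_0, …, a_3) = (9, 16, 0, 6)

v_19(27/22) = 0 (numerator and denominator both coprime to 19), so x ∈ ℤ_19^×. Compute digits iteratively via a_i = x_i mod 19, x_{i+1} = (x_i − a_i)/19, with x_0 = x:
  x_0 = 27/22;  a_0 = 9;  x_1 = (x_0 − 9)/19 = -9/22
  x_1 = -9/22;  a_1 = 16;  x_2 = (x_1 − 16)/19 = -19/22
  x_2 = -19/22;  a_2 = 0;  x_3 = (x_2 − 0)/19 = -1/22
  x_3 = -1/22;  a_3 = 6;  x_4 = (x_3 − 6)/19 = -7/22
Digits: (9, 16, 0, 6).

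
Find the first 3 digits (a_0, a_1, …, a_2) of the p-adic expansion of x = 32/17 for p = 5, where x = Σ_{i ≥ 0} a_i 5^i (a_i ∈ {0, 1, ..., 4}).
(a_0, …, a_2) = (1, 4, 1)

v_5(32/17) = 0 (numerator and denominator both coprime to 5), so x ∈ ℤ_5^×. Compute digits iteratively via a_i = x_i mod 5, x_{i+1} = (x_i − a_i)/5, with x_0 = x:
  x_0 = 32/17;  a_0 = 1;  x_1 = (x_0 − 1)/5 = 3/17
  x_1 = 3/17;  a_1 = 4;  x_2 = (x_1 − 4)/5 = -13/17
  x_2 = -13/17;  a_2 = 1;  x_3 = (x_2 − 1)/5 = -6/17
Digits: (1, 4, 1).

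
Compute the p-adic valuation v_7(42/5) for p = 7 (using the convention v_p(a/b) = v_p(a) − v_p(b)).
v_7(42/5) = 1

Factor powers of 7 from the numerator and denominator of the reduced fraction: 42 = 7^1 · 6 and 5 = 7^0 · 5. Apply v_p(a/b) = v_p(a) − v_p(b): v_7(42/5) = 1 − 0 = 1.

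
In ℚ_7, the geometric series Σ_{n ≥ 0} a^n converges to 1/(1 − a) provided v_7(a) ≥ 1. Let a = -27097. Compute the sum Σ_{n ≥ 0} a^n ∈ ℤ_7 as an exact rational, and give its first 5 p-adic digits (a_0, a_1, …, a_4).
Σ a^n = 1/(1 − a) = 1/27098;  first 5 digits = (1, 0, 0, 5, 2)

v_7(a) = 3 ≥ 1, so the series converges in ℤ_7 to 1/(1 − a) = 1/(1 − (-27097)) = 1/27098. Expand this rational in ℤ_7: compute digits iteratively via d_i = x_i mod 7, x_{i+1} = (x_i − d_i)/7. The first 5 digits are (1, 0, 0, 5, 2).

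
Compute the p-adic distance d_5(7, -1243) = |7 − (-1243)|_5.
d_5(7, -1243) = 1/625

Step 1 — x − y = 7 − (-1243) = 1250. Step 2 — v_5(1250) = 4 (factor: 1250 = (5^4 · 2); the sign does not affect v_p). Step 3 — |x − y|_5 = 5^{-4} = 1/625.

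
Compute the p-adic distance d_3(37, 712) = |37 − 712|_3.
d_3(37, 712) = 1/27

Step 1 — x − y = 37 − 712 = -675. Step 2 — v_3(-675) = 3 (factor: -675 = −(3^3 · 25); the sign does not affect v_p). Step 3 — |x − y|_3 = 3^{-3} = 1/27.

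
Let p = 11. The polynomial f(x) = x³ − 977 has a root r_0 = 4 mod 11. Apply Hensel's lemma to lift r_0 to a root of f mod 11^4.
r_3 = 4558 (mod 14641)

Hensel: r_{i+1} = r_i − f(r_i)/f′(r_i) mod 11^{i+2}, where f′(x) = 3x². Iterate:
  r_0 = 4 (mod 11)
  r_1 = 81 (mod 121)
  r_2 = 565 (mod 1331)
  r_3 = 4558 (mod 14641)
Final: r = 4558 with f(r) ≡ 0 mod 11^4.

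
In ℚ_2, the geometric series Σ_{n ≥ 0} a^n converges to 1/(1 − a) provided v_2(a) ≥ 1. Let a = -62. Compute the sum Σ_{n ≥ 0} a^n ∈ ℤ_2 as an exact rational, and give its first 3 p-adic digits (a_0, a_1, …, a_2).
Σ a^n = 1/(1 − a) = 1/63;  first 3 digits = (1, 1, 1)

v_2(a) = 1 ≥ 1, so the series converges in ℤ_2 to 1/(1 − a) = 1/(1 − (-62)) = 1/63. Expand this rational in ℤ_2: compute digits iteratively via d_i = x_i mod 2, x_{i+1} = (x_i − d_i)/2. The first 3 digits are (1, 1, 1).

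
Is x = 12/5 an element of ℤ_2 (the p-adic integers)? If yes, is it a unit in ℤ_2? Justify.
x ∈ ℤ_2 but not a unit; v_2(x) = 2 > 0

ℤ_2 = {x ∈ ℚ_2 : v_2(x) ≥ 0} and ℤ_2^× = {x ∈ ℤ_2 : v_2(x) = 0}. Here v_2(12/5) = v_2(num) − v_2(den) = 2; compare against these criteria.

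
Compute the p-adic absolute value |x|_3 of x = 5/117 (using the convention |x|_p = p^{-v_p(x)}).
|5/117|_3 = 9

Step 1 — compute v_3(x) by factoring powers of 3 out of the numerator and denominator: v_3(5/117) = -2. Step 2 — apply |x|_p = p^{-v_p(x)} = 3^{2} = 9.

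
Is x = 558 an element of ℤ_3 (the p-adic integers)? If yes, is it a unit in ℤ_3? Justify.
x ∈ ℤ_3 but not a unit; v_3(x) = 2 > 0

ℤ_3 = {x ∈ ℚ_3 : v_3(x) ≥ 0} and ℤ_3^× = {x ∈ ℤ_3 : v_3(x) = 0}. Here v_3(558) = v_3(num) − v_3(den) = 2; compare against these criteria.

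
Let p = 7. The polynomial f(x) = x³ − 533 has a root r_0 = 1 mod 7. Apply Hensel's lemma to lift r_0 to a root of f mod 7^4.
r_3 = 1583 (mod 2401)

Hensel: r_{i+1} = r_i − f(r_i)/f′(r_i) mod 7^{i+2}, where f′(x) = 3x². Iterate:
  r_0 = 1 (mod 7)
  r_1 = 15 (mod 49)
  r_2 = 211 (mod 343)
  r_3 = 1583 (mod 2401)
Final: r = 1583 with f(r) ≡ 0 mod 7^4.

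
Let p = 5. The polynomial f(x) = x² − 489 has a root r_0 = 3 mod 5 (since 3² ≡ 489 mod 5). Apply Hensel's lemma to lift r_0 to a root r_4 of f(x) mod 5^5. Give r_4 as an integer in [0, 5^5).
r_4 = 2808 (mod 3125)

Hensel's recurrence: r_{i+1} = r_i − f(r_i)·(f′(r_i))^{-1} mod 5^{i+2}, with f′(x) = 2x. Iterate:
  r_0 = 3 (mod 5)
  r_1 = 8 (mod 25)
  r_2 = 58 (mod 125)
  r_3 = 308 (mod 625)
  r_4 = 2808 (mod 3125)
Final: r_4 = 2808, and one checks f(r_4) ≡ 0 mod 5^5.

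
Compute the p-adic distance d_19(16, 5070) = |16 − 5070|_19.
d_19(16, 5070) = 1/361

Step 1 — x − y = 16 − 5070 = -5054. Step 2 — v_19(-5054) = 2 (factor: -5054 = −(19^2 · 14); the sign does not affect v_p). Step 3 — |x − y|_19 = 19^{-2} = 1/361.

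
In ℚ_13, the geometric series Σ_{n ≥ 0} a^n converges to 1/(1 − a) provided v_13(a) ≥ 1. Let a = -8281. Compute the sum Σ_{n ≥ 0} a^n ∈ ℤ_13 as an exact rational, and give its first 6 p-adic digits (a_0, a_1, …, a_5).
Σ a^n = 1/(1 − a) = 1/8282;  first 6 digits = (1, 0, 3, 9, 8, 2)

v_13(a) = 2 ≥ 1, so the series converges in ℤ_13 to 1/(1 − a) = 1/(1 − (-8281)) = 1/8282. Expand this rational in ℤ_13: compute digits iteratively via d_i = x_i mod 13, x_{i+1} = (x_i − d_i)/13. The first 6 digits are (1, 0, 3, 9, 8, 2).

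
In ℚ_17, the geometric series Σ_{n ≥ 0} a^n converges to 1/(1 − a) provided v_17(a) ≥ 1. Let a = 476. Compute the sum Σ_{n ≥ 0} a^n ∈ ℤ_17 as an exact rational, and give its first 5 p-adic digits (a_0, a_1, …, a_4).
Σ a^n = 1/(1 − a) = -1/475;  first 5 digits = (1, 11, 3, 0, 6)

v_17(a) = 1 ≥ 1, so the series converges in ℤ_17 to 1/(1 − a) = 1/(1 − 476) = -1/475. Expand this rational in ℤ_17: compute digits iteratively via d_i = x_i mod 17, x_{i+1} = (x_i − d_i)/17. The first 5 digits are (1, 11, 3, 0, 6).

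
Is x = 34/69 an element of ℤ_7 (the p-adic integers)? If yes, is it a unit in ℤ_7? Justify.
x ∈ ℤ_7^× (unit); v_7(x) = 0

ℤ_7 = {x ∈ ℚ_7 : v_7(x) ≥ 0} and ℤ_7^× = {x ∈ ℤ_7 : v_7(x) = 0}. Here v_7(34/69) = v_7(num) − v_7(den) = 0; compare against these criteria.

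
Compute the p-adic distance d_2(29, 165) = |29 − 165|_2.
d_2(29, 165) = 1/8

Step 1 — x − y = 29 − 165 = -136. Step 2 — v_2(-136) = 3 (factor: -136 = −(2^3 · 17); the sign does not affect v_p). Step 3 — |x − y|_2 = 2^{-3} = 1/8.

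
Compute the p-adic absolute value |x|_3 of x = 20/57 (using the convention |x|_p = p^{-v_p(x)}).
|20/57|_3 = 3

Step 1 — compute v_3(x) by factoring powers of 3 out of the numerator and denominator: v_3(20/57) = -1. Step 2 — apply |x|_p = p^{-v_p(x)} = 3^{1} = 3.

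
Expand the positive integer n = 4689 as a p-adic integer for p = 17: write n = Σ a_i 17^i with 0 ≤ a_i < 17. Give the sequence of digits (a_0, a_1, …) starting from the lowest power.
(a_0, a_1, …) = (14, 3, 16)

Repeated division by 17 gives the digits low-to-high: 4689 = 14 + 3·17^1 + 16·17^2. Digit sequence: (14, 3, 16).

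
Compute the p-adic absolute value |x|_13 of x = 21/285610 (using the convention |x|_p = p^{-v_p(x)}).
|21/285610|_13 = 28561

Step 1 — compute v_13(x) by factoring powers of 13 out of the numerator and denominator: v_13(21/285610) = -4. Step 2 — apply |x|_p = p^{-v_p(x)} = 13^{4} = 28561.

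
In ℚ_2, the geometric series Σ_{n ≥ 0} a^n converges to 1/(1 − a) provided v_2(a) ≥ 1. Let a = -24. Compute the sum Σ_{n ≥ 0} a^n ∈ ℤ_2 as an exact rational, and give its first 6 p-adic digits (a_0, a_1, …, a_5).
Σ a^n = 1/(1 − a) = 1/25;  first 6 digits = (1, 0, 0, 1, 0, 1)

v_2(a) = 3 ≥ 1, so the series converges in ℤ_2 to 1/(1 − a) = 1/(1 − (-24)) = 1/25. Expand this rational in ℤ_2: compute digits iteratively via d_i = x_i mod 2, x_{i+1} = (x_i − d_i)/2. The first 6 digits are (1, 0, 0, 1, 0, 1).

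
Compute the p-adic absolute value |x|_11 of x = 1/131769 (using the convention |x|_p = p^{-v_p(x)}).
|1/131769|_11 = 14641

Step 1 — compute v_11(x) by factoring powers of 11 out of the numerator and denominator: v_11(1/131769) = -4. Step 2 — apply |x|_p = p^{-v_p(x)} = 11^{4} = 14641.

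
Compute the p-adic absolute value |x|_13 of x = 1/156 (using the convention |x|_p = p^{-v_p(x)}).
|1/156|_13 = 13

Step 1 — compute v_13(x) by factoring powers of 13 out of the numerator and denominator: v_13(1/156) = -1. Step 2 — apply |x|_p = p^{-v_p(x)} = 13^{1} = 13.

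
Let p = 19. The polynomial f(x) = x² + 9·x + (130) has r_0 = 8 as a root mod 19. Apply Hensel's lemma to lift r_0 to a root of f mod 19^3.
r_2 = 3333 (mod 6859)

Hensel: r_{i+1} = r_i − f(r_i)·(f′(r_i))^{-1} mod 19^{i+2}, f′(x) = 2x + 9. Iterate:
  r_0 = 8 (mod 19)
  r_1 = 84 (mod 361)
  r_2 = 3333 (mod 6859)
Final: r = 3333 satisfies f(r) ≡ 0 mod 19^3.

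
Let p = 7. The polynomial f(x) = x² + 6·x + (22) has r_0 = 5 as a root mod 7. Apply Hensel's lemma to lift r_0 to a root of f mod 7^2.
r_1 = 40 (mod 49)

Hensel: r_{i+1} = r_i − f(r_i)·(f′(r_i))^{-1} mod 7^{i+2}, f′(x) = 2x + 6. Iterate:
  r_0 = 5 (mod 7)
  r_1 = 40 (mod 49)
Final: r = 40 satisfies f(r) ≡ 0 mod 7^2.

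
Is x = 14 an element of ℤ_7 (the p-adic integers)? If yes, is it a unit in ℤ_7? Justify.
x ∈ ℤ_7 but not a unit; v_7(x) = 1 > 0

ℤ_7 = {x ∈ ℚ_7 : v_7(x) ≥ 0} and ℤ_7^× = {x ∈ ℤ_7 : v_7(x) = 0}. Here v_7(14) = v_7(num) − v_7(den) = 1; compare against these criteria.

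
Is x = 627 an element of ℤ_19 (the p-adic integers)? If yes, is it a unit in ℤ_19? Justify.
x ∈ ℤ_19 but not a unit; v_19(x) = 1 > 0

ℤ_19 = {x ∈ ℚ_19 : v_19(x) ≥ 0} and ℤ_19^× = {x ∈ ℤ_19 : v_19(x) = 0}. Here v_19(627) = v_19(num) − v_19(den) = 1; compare against these criteria.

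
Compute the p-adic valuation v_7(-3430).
v_7(-3430) = 3

v_7(n) is the largest exponent k such that 7^k divides n. Factor out: -3430 = -7^3 · 10. (Sign doesn't affect v_p.) So v_7(-3430) = 3.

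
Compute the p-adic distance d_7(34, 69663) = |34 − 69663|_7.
d_7(34, 69663) = 1/2401

Step 1 — x − y = 34 − 69663 = -69629. Step 2 — v_7(-69629) = 4 (factor: -69629 = −(7^4 · 29); the sign does not affect v_p). Step 3 — |x − y|_7 = 7^{-4} = 1/2401.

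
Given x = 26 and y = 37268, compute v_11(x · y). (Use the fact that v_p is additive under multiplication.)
v_11(968968) = 3

v_p(x) = 0 (factor: 26 = 11^0 · 26); v_p(y) = 3 (factor: 37268 = 11^3 · 28). Additivity: v_p(xy) = v_p(x) + v_p(y) = 0 + 3 = 3. (Direct check: xy = 968968 = 11^3 · (728).)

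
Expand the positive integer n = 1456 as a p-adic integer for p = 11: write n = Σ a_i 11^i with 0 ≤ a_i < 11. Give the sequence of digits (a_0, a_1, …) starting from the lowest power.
(a_0, a_1, …) = (4, 0, 1, 1)

Repeated division by 11 gives the digits low-to-high: 1456 = 4 + 1·11^2 + 1·11^3. Digit sequence: (4, 0, 1, 1).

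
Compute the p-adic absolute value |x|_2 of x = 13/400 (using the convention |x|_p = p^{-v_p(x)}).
|13/400|_2 = 16

Step 1 — compute v_2(x) by factoring powers of 2 out of the numerator and denominator: v_2(13/400) = -4. Step 2 — apply |x|_p = p^{-v_p(x)} = 2^{4} = 16.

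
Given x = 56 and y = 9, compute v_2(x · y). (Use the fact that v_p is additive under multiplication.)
v_2(504) = 3

v_p(x) = 3 (factor: 56 = 2^3 · 7); v_p(y) = 0 (factor: 9 = 2^0 · 9). Additivity: v_p(xy) = v_p(x) + v_p(y) = 3 + 0 = 3. (Direct check: xy = 504 = 2^3 · (63).)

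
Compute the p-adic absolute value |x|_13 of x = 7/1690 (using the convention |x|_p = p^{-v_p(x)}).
|7/1690|_13 = 169

Step 1 — compute v_13(x) by factoring powers of 13 out of the numerator and denominator: v_13(7/1690) = -2. Step 2 — apply |x|_p = p^{-v_p(x)} = 13^{2} = 169.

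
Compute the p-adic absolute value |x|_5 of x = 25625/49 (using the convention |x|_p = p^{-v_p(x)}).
|25625/49|_5 = 1/625

Step 1 — compute v_5(x) by factoring powers of 5 out of the numerator and denominator: v_5(25625/49) = 4. Step 2 — apply |x|_p = p^{-v_p(x)} = 5^{-4} = 1/625.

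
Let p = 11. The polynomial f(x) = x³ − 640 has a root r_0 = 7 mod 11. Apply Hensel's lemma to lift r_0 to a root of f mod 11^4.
r_3 = 9973 (mod 14641)

Hensel: r_{i+1} = r_i − f(r_i)/f′(r_i) mod 11^{i+2}, where f′(x) = 3x². Iterate:
  r_0 = 7 (mod 11)
  r_1 = 51 (mod 121)
  r_2 = 656 (mod 1331)
  r_3 = 9973 (mod 14641)
Final: r = 9973 with f(r) ≡ 0 mod 11^4.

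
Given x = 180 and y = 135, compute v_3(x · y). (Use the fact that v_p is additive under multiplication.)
v_3(24300) = 5

v_p(x) = 2 (factor: 180 = 3^2 · 20); v_p(y) = 3 (factor: 135 = 3^3 · 5). Additivity: v_p(xy) = v_p(x) + v_p(y) = 2 + 3 = 5. (Direct check: xy = 24300 = 3^5 · (100).)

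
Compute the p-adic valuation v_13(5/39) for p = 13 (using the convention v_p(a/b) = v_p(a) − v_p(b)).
v_13(5/39) = -1

Factor powers of 13 from the numerator and denominator of the reduced fraction: 5 = 13^0 · 5 and 39 = 13^1 · 3. Apply v_p(a/b) = v_p(a) − v_p(b): v_13(5/39) = 0 − 1 = -1.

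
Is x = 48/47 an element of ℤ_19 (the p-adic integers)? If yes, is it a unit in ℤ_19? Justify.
x ∈ ℤ_19^× (unit); v_19(x) = 0

ℤ_19 = {x ∈ ℚ_19 : v_19(x) ≥ 0} and ℤ_19^× = {x ∈ ℤ_19 : v_19(x) = 0}. Here v_19(48/47) = v_19(num) − v_19(den) = 0; compare against these criteria.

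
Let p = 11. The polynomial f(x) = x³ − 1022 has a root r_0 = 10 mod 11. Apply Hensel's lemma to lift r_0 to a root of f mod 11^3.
r_2 = 824 (mod 1331)

Hensel: r_{i+1} = r_i − f(r_i)/f′(r_i) mod 11^{i+2}, where f′(x) = 3x². Iterate:
  r_0 = 10 (mod 11)
  r_1 = 98 (mod 121)
  r_2 = 824 (mod 1331)
Final: r = 824 with f(r) ≡ 0 mod 11^3.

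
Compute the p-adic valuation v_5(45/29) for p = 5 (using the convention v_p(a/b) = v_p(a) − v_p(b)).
v_5(45/29) = 1

Factor powers of 5 from the numerator and denominator of the reduced fraction: 45 = 5^1 · 9 and 29 = 5^0 · 29. Apply v_p(a/b) = v_p(a) − v_p(b): v_5(45/29) = 1 − 0 = 1.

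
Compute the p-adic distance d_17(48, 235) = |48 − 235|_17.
d_17(48, 235) = 1/17

Step 1 — x − y = 48 − 235 = -187. Step 2 — v_17(-187) = 1 (factor: -187 = −(17^1 · 11); the sign does not affect v_p). Step 3 — |x − y|_17 = 17^{-1} = 1/17.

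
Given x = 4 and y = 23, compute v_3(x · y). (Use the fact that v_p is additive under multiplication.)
v_3(92) = 0

v_p(x) = 0 (factor: 4 = 3^0 · 4); v_p(y) = 0 (factor: 23 = 3^0 · 23). Additivity: v_p(xy) = v_p(x) + v_p(y) = 0 + 0 = 0. (Direct check: xy = 92 = 3^0 · (92).)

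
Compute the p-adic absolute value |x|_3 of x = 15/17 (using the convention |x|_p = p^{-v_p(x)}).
|15/17|_3 = 1/3

Step 1 — compute v_3(x) by factoring powers of 3 out of the numerator and denominator: v_3(15/17) = 1. Step 2 — apply |x|_p = p^{-v_p(x)} = 3^{-1} = 1/3.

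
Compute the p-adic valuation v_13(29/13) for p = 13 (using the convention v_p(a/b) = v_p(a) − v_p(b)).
v_13(29/13) = -1

Factor powers of 13 from the numerator and denominator of the reduced fraction: 29 = 13^0 · 29 and 13 = 13^1 · 1. Apply v_p(a/b) = v_p(a) − v_p(b): v_13(29/13) = 0 − 1 = -1.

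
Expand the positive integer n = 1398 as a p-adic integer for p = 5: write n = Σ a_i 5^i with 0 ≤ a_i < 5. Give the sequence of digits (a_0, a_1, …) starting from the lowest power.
(a_0, a_1, …) = (3, 4, 0, 1, 2)

Repeated division by 5 gives the digits low-to-high: 1398 = 3 + 4·5^1 + 1·5^3 + 2·5^4. Digit sequence: (3, 4, 0, 1, 2).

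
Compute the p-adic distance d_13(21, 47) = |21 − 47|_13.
d_13(21, 47) = 1/13

Step 1 — x − y = 21 − 47 = -26. Step 2 — v_13(-26) = 1 (factor: -26 = −(13^1 · 2); the sign does not affect v_p). Step 3 — |x − y|_13 = 13^{-1} = 1/13.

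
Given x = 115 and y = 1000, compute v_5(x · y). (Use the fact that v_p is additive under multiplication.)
v_5(115000) = 4

v_p(x) = 1 (factor: 115 = 5^1 · 23); v_p(y) = 3 (factor: 1000 = 5^3 · 8). Additivity: v_p(xy) = v_p(x) + v_p(y) = 1 + 3 = 4. (Direct check: xy = 115000 = 5^4 · (184).)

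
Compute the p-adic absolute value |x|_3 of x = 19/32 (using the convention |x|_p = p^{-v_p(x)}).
|19/32|_3 = 1

Step 1 — compute v_3(x) by factoring powers of 3 out of the numerator and denominator: v_3(19/32) = 0. Step 2 — apply |x|_p = p^{-v_p(x)} = 3^{0} = 1.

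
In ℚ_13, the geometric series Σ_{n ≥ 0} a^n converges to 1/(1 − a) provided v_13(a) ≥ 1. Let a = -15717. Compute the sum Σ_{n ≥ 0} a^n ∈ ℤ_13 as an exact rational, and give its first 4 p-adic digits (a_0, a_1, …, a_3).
Σ a^n = 1/(1 − a) = 1/15718;  first 4 digits = (1, 0, 11, 5)

v_13(a) = 2 ≥ 1, so the series converges in ℤ_13 to 1/(1 − a) = 1/(1 − (-15717)) = 1/15718. Expand this rational in ℤ_13: compute digits iteratively via d_i = x_i mod 13, x_{i+1} = (x_i − d_i)/13. The first 4 digits are (1, 0, 11, 5).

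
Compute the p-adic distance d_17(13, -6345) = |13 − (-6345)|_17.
d_17(13, -6345) = 1/289

Step 1 — x − y = 13 − (-6345) = 6358. Step 2 — v_17(6358) = 2 (factor: 6358 = (17^2 · 22); the sign does not affect v_p). Step 3 — |x − y|_17 = 17^{-2} = 1/289.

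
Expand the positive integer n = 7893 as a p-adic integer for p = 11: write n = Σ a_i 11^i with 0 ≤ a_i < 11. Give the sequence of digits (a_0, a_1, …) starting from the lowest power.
(a_0, a_1, …) = (6, 2, 10, 5)

Repeated division by 11 gives the digits low-to-high: 7893 = 6 + 2·11^1 + 10·11^2 + 5·11^3. Digit sequence: (6, 2, 10, 5).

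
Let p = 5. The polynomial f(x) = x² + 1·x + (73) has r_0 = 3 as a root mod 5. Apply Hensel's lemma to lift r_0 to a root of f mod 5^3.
r_2 = 23 (mod 125)

Hensel: r_{i+1} = r_i − f(r_i)·(f′(r_i))^{-1} mod 5^{i+2}, f′(x) = 2x + 1. Iterate:
  r_0 = 3 (mod 5)
  r_1 = 23 (mod 25)
  r_2 = 23 (mod 125)
Final: r = 23 satisfies f(r) ≡ 0 mod 5^3.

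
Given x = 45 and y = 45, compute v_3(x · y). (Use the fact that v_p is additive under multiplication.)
v_3(2025) = 4

v_p(x) = 2 (factor: 45 = 3^2 · 5); v_p(y) = 2 (factor: 45 = 3^2 · 5). Additivity: v_p(xy) = v_p(x) + v_p(y) = 2 + 2 = 4. (Direct check: xy = 2025 = 3^4 · (25).)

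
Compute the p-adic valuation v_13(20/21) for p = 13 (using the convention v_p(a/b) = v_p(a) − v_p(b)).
v_13(20/21) = 0

Factor powers of 13 from the numerator and denominator of the reduced fraction: 20 = 13^0 · 20 and 21 = 13^0 · 21. Apply v_p(a/b) = v_p(a) − v_p(b): v_13(20/21) = 0 − 0 = 0.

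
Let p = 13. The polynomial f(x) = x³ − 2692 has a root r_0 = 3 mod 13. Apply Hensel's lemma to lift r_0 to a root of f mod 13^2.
r_1 = 133 (mod 169)

Hensel: r_{i+1} = r_i − f(r_i)/f′(r_i) mod 13^{i+2}, where f′(x) = 3x². Iterate:
  r_0 = 3 (mod 13)
  r_1 = 133 (mod 169)
Final: r = 133 with f(r) ≡ 0 mod 13^2.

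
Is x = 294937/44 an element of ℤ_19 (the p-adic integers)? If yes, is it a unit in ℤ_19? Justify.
x ∈ ℤ_19 but not a unit; v_19(x) = 3 > 0

ℤ_19 = {x ∈ ℚ_19 : v_19(x) ≥ 0} and ℤ_19^× = {x ∈ ℤ_19 : v_19(x) = 0}. Here v_19(294937/44) = v_19(num) − v_19(den) = 3; compare against these criteria.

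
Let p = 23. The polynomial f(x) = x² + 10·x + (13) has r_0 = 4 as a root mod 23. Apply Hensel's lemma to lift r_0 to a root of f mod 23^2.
r_1 = 441 (mod 529)

Hensel: r_{i+1} = r_i − f(r_i)·(f′(r_i))^{-1} mod 23^{i+2}, f′(x) = 2x + 10. Iterate:
  r_0 = 4 (mod 23)
  r_1 = 441 (mod 529)
Final: r = 441 satisfies f(r) ≡ 0 mod 23^2.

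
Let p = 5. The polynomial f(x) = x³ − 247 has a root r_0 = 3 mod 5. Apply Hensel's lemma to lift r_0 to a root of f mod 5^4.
r_3 = 538 (mod 625)

Hensel: r_{i+1} = r_i − f(r_i)/f′(r_i) mod 5^{i+2}, where f′(x) = 3x². Iterate:
  r_0 = 3 (mod 5)
  r_1 = 13 (mod 25)
  r_2 = 38 (mod 125)
  r_3 = 538 (mod 625)
Final: r = 538 with f(r) ≡ 0 mod 5^4.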